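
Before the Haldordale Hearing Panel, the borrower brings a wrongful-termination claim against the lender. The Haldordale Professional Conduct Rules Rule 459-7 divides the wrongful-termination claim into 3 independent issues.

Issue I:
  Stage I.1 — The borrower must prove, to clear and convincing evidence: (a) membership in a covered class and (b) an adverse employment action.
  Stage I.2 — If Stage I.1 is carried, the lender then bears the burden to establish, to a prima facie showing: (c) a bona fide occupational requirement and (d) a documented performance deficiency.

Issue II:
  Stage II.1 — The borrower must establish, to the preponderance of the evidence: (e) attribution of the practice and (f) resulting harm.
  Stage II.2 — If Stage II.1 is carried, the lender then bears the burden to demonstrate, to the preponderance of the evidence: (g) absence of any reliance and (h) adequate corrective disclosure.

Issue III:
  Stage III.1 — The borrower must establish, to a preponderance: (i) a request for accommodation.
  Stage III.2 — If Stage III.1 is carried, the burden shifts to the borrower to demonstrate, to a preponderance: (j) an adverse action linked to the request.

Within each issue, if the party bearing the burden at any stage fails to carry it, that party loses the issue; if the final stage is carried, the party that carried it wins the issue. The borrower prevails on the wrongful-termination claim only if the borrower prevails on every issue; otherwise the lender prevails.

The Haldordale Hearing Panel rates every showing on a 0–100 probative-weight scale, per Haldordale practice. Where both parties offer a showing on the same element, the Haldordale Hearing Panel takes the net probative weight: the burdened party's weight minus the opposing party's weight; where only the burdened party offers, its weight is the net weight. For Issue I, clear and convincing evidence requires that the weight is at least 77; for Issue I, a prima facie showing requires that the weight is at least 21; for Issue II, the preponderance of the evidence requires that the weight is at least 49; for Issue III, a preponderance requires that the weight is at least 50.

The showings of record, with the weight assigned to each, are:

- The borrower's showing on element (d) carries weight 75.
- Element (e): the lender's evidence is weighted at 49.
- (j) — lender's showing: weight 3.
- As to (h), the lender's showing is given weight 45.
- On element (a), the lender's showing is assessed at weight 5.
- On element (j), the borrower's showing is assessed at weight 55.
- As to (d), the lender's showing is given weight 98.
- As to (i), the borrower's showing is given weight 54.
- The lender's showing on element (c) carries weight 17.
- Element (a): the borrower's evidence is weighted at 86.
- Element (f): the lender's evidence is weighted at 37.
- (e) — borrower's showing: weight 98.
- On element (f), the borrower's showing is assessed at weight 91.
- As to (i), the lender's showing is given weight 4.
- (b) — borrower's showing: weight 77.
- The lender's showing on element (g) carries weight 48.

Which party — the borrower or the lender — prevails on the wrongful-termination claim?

— Issue I —
At Stage I.1 the borrower must meet clear and convincing evidence (weight is at least 77): on (a) the weight is 86 less the opposing 5 gives net 81, ≥ 77, so (a) meets the standard; on (b) the weight is 77, which does reach 77, so (b) meets the standard.
  All elements met. The burden passes to the lender.
At Stage I.2 the lender must meet a prima facie showing (weight is at least 21): on (c) the weight is 17, < 21, so (c) does not meet the standard; on (d) the weight is 98 less the opposing 75 gives net 23, ≥ 21, so (d) meets the standard.
  The lender does not carry Stage I.2.
The analysis ends at Stage I.2; the borrower prevails on this issue.
— Issue II —
At Stage II.1 the borrower must meet the preponderance of the evidence (weight is at least 49): on (e) the weight is 98 less the opposing 49 gives net 49, ≥ 49, so (e) meets the standard; on (f) the weight is 91 less the opposing 37 gives net 54, ≥ 49, so (f) meets the standard.
  The borrower carries Stage II.1; the lender now bears the burden.
At Stage II.2 the lender must meet the preponderance of the evidence (weight is at least 49): on (g) the weight is 48, < 49, so (g) does not meet the standard; on (h) the weight is 45, which does not reach 49, so (h) does not meet the standard.
  Stage II.2 not carried; the lender fails its burden.
The borrower prevails on this issue.
— Issue III —
At Stage III.1 the borrower must meet a preponderance (weight is at least 50): on (i) the weight is 54 less the opposing 4 gives net 50, ≥ 50, so (i) meets the standard.
  Stage III.1 is satisfied; the borrower continues to bear the burden.
At Stage III.2 the borrower must meet a preponderance (weight is at least 50): on (j) the weight is 55 less the opposing 3 gives net 52, which does reach 50, so (j) meets the standard.
  The borrower carries the last stage.
Every stage carried; the borrower prevails on this issue.
Per-issue: Issue I → borrower; Issue II → borrower; Issue III → borrower. The borrower must prevail on every issue; overall, the borrower prevails.

borrower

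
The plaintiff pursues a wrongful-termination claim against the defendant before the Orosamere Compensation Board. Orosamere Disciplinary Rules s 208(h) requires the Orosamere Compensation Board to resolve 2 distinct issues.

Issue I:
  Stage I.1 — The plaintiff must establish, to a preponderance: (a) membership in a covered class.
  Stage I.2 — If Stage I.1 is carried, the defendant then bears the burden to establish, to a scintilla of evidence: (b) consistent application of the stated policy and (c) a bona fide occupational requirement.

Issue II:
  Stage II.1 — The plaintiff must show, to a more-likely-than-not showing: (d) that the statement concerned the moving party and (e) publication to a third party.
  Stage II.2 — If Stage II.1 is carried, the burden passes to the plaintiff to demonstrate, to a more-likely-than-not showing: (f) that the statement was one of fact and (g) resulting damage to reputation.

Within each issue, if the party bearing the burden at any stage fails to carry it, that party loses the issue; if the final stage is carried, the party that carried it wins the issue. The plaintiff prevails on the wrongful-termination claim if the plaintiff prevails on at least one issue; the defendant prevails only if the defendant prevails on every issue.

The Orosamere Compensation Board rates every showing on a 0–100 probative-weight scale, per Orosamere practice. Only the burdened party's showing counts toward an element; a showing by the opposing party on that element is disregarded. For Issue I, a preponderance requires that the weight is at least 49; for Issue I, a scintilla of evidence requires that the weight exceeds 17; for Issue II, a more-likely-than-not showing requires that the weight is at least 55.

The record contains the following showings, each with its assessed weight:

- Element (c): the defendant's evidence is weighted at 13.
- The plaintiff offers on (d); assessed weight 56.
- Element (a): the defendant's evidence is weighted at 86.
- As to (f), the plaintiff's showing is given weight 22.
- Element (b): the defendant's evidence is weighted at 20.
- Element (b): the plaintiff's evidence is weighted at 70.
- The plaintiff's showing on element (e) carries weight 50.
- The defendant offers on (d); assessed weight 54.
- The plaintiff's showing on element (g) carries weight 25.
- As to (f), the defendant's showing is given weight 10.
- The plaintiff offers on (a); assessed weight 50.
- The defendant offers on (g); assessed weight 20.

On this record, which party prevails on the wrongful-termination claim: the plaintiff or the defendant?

— Issue I —
Stage I.1 (plaintiff, a preponderance, weight is at least 49): (a) 50 (defendant's 86 disregarded) ≥ 49 — meets.
  Stage I.1 carried; the burden shifts to the defendant.
Stage I.2 (defendant, a scintilla of evidence, weight exceeds 17): (b) 20 (plaintiff's 70 disregarded) > 17 — meets; (c) 13 ≤ 17 — fails.
  Not every element is met, so the defendant fails to carry Stage I.2.
The analysis ends at Stage I.2; the plaintiff prevails on this issue.
— Issue II —
Stage II.1 (plaintiff, a more-likely-than-not showing, weight is at least 55): (d) 56 (defendant's 54 disregarded) ≥ 55 — meets; (e) 50 < 55 — fails.
  Not every element is met, so the plaintiff fails to carry Stage II.1.
The defendant prevails on this issue.
Per-issue: Issue I → plaintiff; Issue II → defendant. The plaintiff must prevail on at least one issue; overall, the plaintiff prevails.

plaintiff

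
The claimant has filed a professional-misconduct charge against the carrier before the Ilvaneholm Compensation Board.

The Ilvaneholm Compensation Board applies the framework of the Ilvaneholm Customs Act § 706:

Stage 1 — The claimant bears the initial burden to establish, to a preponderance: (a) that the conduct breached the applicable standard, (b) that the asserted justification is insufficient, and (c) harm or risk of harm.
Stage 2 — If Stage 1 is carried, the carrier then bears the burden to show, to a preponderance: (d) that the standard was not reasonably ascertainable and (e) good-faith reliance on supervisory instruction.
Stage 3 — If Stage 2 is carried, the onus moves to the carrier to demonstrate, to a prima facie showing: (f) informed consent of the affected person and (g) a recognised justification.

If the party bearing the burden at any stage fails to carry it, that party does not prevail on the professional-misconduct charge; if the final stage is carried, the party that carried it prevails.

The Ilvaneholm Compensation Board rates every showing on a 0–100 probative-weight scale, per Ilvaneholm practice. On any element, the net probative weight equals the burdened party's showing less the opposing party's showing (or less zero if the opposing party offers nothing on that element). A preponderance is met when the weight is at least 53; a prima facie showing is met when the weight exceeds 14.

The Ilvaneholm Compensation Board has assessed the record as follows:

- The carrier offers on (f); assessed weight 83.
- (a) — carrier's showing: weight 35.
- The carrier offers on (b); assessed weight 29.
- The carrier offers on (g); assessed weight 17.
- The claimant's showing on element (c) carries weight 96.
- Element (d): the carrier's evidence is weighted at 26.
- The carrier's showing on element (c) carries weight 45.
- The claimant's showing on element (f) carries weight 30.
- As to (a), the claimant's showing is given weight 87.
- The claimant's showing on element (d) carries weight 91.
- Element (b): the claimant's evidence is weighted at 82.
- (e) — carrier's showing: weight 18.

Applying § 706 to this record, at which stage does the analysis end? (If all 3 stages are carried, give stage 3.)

stage 1

Stage 1 (claimant, a preponderance, weight is at least 53): (a) net 87−35=52 < 53 — fails; (b) net 82−29=53 ≥ 53 — meets; (c) net 96−45=51 < 53 — fails.
  Stage 1 not carried; the claimant fails its burden.
The carrier prevails.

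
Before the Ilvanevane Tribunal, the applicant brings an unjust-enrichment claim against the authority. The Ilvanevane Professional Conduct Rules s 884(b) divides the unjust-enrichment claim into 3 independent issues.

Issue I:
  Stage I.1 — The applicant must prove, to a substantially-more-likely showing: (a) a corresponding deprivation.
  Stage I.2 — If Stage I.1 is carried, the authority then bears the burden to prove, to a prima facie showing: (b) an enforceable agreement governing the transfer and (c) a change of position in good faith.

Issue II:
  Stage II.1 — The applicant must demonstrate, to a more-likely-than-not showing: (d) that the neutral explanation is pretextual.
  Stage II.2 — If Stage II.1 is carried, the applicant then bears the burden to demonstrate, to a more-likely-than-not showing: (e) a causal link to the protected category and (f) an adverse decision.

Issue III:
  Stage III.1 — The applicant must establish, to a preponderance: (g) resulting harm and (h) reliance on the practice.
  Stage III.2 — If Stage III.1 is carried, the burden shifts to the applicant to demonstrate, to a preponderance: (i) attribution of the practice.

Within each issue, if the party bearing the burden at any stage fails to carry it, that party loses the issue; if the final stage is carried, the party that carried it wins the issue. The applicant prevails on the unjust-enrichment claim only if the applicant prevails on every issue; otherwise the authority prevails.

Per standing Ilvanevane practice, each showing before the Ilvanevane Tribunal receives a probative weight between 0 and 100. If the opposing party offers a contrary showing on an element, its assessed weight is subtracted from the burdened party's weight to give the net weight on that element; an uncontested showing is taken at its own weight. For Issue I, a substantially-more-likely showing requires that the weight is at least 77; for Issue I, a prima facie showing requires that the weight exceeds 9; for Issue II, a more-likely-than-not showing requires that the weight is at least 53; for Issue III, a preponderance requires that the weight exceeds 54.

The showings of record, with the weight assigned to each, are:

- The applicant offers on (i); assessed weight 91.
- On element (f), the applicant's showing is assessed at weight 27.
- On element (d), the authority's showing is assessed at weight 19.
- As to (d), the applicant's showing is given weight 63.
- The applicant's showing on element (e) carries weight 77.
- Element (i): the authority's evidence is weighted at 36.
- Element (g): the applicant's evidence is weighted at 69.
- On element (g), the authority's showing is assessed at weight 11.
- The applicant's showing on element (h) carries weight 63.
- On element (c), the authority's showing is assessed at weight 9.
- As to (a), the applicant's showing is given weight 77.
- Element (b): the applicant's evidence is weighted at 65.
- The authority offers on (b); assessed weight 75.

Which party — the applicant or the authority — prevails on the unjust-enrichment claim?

— Issue I —
At Stage I.1 the applicant must meet a substantially-more-likely showing (weight is at least 77): on (a) the weight is 77, which does reach 77, so (a) meets the standard.
  All elements met. The burden passes to the authority.
At Stage I.2 the authority must meet a prima facie showing (weight exceeds 9): on (b) the weight is 75 less the opposing 65 gives net 10, > 9, so (b) meets the standard; on (c) the weight is 9, which does not exceed 9, so (c) does not meet the standard.
  The authority does not carry Stage I.2.
So the applicant prevails on this issue.
— Issue II —
At Stage II.1 the applicant must meet a more-likely-than-not showing (weight is at least 53): on (d) the weight is 63 less the opposing 19 gives net 44, < 53, so (d) does not meet the standard.
  Not every element is met, so the applicant fails to carry Stage II.1.
The authority prevails on this issue.
— Issue III —
Stage III.1 — burden on applicant; standard: a preponderance (weight exceeds 54).
    (g): 69 − 11 = 58 > 54 [met]
    (h): 63 > 54 [met]
  All elements met. The applicant retains the burden for Stage III.2.
Stage III.2 — burden on applicant; standard: a preponderance (weight exceeds 54).
    (i): 91 − 36 = 55 > 54 [met]
  The applicant carries the last stage.
With every stage satisfied, the applicant prevails on this issue.
Per-issue: Issue I → applicant; Issue II → authority; Issue III → applicant. The applicant must prevail on every issue; overall, the authority prevails.

authority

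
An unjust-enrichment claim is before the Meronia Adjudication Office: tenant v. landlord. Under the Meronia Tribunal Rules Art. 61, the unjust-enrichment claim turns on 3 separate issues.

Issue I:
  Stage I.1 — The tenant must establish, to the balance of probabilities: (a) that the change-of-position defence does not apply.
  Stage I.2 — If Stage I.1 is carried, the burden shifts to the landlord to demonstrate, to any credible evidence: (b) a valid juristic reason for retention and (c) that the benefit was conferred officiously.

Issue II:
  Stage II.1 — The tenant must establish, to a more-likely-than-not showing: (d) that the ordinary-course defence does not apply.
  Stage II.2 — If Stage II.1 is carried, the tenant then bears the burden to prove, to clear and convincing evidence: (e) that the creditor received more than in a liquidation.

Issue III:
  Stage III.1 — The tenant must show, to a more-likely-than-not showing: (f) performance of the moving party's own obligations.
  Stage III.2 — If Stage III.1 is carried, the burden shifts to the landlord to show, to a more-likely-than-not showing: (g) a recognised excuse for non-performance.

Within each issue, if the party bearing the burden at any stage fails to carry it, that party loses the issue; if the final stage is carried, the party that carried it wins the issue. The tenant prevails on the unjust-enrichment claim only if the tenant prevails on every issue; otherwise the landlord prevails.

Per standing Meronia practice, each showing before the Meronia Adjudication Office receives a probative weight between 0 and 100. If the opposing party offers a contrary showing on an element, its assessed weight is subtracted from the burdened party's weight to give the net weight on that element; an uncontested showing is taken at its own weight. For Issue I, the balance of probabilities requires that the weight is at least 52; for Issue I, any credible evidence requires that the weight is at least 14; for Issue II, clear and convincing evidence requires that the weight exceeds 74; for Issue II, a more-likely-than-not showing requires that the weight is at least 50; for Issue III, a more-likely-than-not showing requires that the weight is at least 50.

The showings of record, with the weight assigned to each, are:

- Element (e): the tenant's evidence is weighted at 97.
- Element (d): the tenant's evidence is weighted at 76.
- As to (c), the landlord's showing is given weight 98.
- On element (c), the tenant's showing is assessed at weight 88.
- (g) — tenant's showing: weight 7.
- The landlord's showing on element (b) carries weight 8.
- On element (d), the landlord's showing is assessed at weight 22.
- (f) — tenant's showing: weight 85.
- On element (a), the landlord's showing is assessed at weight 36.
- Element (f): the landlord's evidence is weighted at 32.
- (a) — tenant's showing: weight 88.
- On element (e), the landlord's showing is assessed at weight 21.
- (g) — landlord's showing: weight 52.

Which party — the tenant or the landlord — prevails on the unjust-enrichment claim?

tenant

— Issue I —
Stage I.1 (tenant, the balance of probabilities, weight is at least 52): (a) net 88−36=52 ≥ 52 — meets.
  All elements met. The burden passes to the landlord.
Stage I.2 (landlord, any credible evidence, weight is at least 14): (b) 8 < 14 — fails; (c) net 98−88=10 < 14 — fails.
  The landlord does not carry Stage I.2.
The analysis ends at Stage I.2; the tenant prevails on this issue.
— Issue II —
At Stage II.1 the tenant must meet a more-likely-than-not showing (weight is at least 50): on (d) the weight is 76 less the opposing 22 gives net 54, which does reach 50, so (d) meets the standard.
  Stage II.1 carried; the burden remains with the tenant.
At Stage II.2 the tenant must meet clear and convincing evidence (weight exceeds 74): on (e) the weight is 97 less the opposing 21 gives net 76, > 74, so (e) meets the standard.
  Stage II.2 carried; the final stage is satisfied.
Every stage carried; the tenant prevails on this issue.
— Issue III —
Stage III.1 (tenant, a more-likely-than-not showing, weight is at least 50): (f) net 85−32=53 ≥ 50 — meets.
  The tenant carries Stage III.1; the landlord now bears the burden.
Stage III.2 (landlord, a more-likely-than-not showing, weight is at least 50): (g) net 52−7=45 < 50 — fails.
  Not every element is met, so the landlord fails to carry Stage III.2.
The tenant prevails on this issue.
Per-issue: Issue I → tenant; Issue II → tenant; Issue III → tenant. The tenant must prevail on every issue; overall, the tenant prevails.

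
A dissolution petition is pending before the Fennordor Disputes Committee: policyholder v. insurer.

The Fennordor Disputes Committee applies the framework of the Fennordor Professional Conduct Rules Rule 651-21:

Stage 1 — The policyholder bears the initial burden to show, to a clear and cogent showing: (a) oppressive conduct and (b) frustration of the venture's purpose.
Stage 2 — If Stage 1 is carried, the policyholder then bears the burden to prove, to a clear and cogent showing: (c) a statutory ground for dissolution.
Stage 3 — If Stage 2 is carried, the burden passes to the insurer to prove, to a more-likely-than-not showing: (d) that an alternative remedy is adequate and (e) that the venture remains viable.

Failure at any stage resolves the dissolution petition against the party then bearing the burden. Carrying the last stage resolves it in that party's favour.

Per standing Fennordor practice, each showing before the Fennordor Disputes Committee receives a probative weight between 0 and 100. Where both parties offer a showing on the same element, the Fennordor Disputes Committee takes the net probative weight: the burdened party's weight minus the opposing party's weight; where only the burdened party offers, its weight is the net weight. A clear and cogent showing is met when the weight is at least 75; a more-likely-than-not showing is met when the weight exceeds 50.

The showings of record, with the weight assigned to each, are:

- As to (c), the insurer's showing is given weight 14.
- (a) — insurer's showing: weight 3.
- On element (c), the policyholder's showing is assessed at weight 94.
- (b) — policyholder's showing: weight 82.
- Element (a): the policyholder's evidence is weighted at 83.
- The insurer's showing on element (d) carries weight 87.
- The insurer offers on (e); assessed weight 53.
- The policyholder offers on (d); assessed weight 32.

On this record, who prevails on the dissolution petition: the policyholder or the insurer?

At Stage 1 the policyholder must meet a clear and cogent showing (weight is at least 75): on (a) the weight is 83 less the opposing 3 gives net 80, ≥ 75, so (a) meets the standard; on (b) the weight is 82, which does reach 75, so (b) meets the standard.
  Stage 1 carried; the burden remains with the policyholder.
At Stage 2 the policyholder must meet a clear and cogent showing (weight is at least 75): on (c) the weight is 94 less the opposing 14 gives net 80, ≥ 75, so (c) meets the standard.
  The policyholder carries Stage 2; the insurer now bears the burden.
At Stage 3 the insurer must meet a more-likely-than-not showing (weight exceeds 50): on (d) the weight is 87 less the opposing 32 gives net 55, which does exceed 50, so (d) meets the standard; on (e) the weight is 53, which does exceed 50, so (e) meets the standard.
  The insurer carries the last stage.
With every stage satisfied, the insurer prevails.

insurer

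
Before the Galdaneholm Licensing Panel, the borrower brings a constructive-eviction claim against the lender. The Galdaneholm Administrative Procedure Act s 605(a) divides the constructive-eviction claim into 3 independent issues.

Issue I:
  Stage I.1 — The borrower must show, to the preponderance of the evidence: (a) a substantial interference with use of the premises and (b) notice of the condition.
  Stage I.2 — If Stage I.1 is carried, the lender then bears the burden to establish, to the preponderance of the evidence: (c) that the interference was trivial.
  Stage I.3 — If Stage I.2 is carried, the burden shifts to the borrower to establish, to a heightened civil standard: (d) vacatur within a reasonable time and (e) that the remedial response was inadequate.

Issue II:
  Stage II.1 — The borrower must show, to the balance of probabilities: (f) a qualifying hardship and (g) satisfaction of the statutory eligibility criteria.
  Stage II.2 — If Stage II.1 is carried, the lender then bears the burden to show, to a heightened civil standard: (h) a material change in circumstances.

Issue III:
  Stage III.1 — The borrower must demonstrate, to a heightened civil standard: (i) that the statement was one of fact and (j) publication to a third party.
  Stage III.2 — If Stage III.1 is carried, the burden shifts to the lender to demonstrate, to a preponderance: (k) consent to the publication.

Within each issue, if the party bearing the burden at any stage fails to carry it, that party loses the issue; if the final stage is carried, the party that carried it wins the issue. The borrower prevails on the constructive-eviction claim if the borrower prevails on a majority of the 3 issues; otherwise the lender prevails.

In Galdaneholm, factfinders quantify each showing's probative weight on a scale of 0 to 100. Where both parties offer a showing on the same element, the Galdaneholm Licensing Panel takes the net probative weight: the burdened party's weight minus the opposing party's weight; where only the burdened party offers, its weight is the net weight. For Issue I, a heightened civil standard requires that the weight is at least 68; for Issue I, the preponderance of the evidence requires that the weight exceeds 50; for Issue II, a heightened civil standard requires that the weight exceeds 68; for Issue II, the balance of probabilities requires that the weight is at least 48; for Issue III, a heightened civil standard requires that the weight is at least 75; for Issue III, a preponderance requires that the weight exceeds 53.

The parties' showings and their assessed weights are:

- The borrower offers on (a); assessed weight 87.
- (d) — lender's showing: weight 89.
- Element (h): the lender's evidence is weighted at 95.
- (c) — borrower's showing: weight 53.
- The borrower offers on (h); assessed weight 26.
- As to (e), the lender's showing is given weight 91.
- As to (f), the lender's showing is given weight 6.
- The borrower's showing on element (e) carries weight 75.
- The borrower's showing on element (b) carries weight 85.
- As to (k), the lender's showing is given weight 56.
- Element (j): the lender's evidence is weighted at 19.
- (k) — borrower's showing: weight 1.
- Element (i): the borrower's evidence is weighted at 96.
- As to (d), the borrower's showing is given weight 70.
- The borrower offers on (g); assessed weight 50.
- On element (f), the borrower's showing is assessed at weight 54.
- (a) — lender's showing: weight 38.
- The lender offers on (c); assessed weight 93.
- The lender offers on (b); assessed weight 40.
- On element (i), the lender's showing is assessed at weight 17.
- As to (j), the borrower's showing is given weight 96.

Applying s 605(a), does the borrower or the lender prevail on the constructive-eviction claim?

lender

— Issue I —
Stage I.1 (borrower, the preponderance of the evidence, weight exceeds 50): (a) net 87−38=49 ≤ 50 — fails; (b) net 85−40=45 ≤ 50 — fails.
  Not every element is met, so the borrower fails to carry Stage I.1.
The lender prevails on this issue.
— Issue II —
At Stage II.1 the borrower must meet the balance of probabilities (weight is at least 48): on (f) the weight is 54 less the opposing 6 gives net 48, ≥ 48, so (f) meets the standard; on (g) the weight is 50, which does reach 48, so (g) meets the standard.
  Stage II.1 is satisfied; the onus moves to the lender.
At Stage II.2 the lender must meet a heightened civil standard (weight exceeds 68): on (h) the weight is 95 less the opposing 26 gives net 69, which does exceed 68, so (h) meets the standard.
  Stage II.2 carried; the final stage is satisfied.
With every stage satisfied, the lender prevails on this issue.
— Issue III —
At Stage III.1 the borrower must meet a heightened civil standard (weight is at least 75): on (i) the weight is 96 less the opposing 17 gives net 79, ≥ 75, so (i) meets the standard; on (j) the weight is 96 less the opposing 19 gives net 77, ≥ 75, so (j) meets the standard.
  Stage III.1 carried; the burden shifts to the lender.
At Stage III.2 the lender must meet a preponderance (weight exceeds 53): on (k) the weight is 56 less the opposing 1 gives net 55, which does exceed 53, so (k) meets the standard.
  Stage III.2 carried; the final stage is satisfied.
Every stage carried; the lender prevails on this issue.
Per-issue: Issue I → lender; Issue II → lender; Issue III → lender. The borrower must prevail on a majority of issues; overall, the lender prevails.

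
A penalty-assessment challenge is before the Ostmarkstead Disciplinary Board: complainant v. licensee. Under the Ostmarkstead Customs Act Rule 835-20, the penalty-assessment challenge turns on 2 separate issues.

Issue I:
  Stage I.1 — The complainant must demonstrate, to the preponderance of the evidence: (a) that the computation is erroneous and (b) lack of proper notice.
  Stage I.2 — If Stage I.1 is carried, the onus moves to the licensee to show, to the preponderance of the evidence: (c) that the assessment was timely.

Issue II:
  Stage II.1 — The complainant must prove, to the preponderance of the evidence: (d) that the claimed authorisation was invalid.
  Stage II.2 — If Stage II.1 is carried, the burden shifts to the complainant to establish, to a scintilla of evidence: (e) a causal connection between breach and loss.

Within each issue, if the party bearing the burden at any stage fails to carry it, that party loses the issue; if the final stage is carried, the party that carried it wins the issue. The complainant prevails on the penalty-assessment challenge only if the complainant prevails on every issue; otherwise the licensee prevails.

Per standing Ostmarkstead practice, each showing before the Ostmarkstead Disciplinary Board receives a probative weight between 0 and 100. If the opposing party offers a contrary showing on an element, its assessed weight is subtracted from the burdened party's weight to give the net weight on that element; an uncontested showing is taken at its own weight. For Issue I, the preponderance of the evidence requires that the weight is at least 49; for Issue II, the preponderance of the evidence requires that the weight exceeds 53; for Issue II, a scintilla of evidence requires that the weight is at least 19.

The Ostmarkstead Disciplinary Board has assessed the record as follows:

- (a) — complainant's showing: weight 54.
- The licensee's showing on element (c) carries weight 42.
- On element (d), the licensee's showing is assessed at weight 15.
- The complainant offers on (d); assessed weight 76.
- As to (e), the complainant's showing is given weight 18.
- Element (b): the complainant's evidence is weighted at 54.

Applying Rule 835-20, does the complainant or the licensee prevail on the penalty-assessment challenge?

licensee

— Issue I —
At Stage I.1 the complainant must meet the preponderance of the evidence (weight is at least 49): on (a) the weight is 54, which does reach 49, so (a) meets the standard; on (b) the weight is 54, ≥ 49, so (b) meets the standard.
  Stage I.1 carried; the burden shifts to the licensee.
At Stage I.2 the licensee must meet the preponderance of the evidence (weight is at least 49): on (c) the weight is 42, < 49, so (c) does not meet the standard.
  Not every element is met, so the licensee fails to carry Stage I.2.
So the complainant prevails on this issue.
— Issue II —
Stage II.1 — burden on complainant; standard: the preponderance of the evidence (weight exceeds 53).
    (d): 76 − 15 = 61 > 53 [met]
  All elements met. The complainant retains the burden for Stage II.2.
Stage II.2 — burden on complainant; standard: a scintilla of evidence (weight is at least 19).
    (e): 18 < 19 [not met]
  The complainant does not carry Stage II.2.
The analysis ends at Stage II.2; the licensee prevails on this issue.
Per-issue: Issue I → complainant; Issue II → licensee. The complainant must prevail on every issue; overall, the licensee prevails.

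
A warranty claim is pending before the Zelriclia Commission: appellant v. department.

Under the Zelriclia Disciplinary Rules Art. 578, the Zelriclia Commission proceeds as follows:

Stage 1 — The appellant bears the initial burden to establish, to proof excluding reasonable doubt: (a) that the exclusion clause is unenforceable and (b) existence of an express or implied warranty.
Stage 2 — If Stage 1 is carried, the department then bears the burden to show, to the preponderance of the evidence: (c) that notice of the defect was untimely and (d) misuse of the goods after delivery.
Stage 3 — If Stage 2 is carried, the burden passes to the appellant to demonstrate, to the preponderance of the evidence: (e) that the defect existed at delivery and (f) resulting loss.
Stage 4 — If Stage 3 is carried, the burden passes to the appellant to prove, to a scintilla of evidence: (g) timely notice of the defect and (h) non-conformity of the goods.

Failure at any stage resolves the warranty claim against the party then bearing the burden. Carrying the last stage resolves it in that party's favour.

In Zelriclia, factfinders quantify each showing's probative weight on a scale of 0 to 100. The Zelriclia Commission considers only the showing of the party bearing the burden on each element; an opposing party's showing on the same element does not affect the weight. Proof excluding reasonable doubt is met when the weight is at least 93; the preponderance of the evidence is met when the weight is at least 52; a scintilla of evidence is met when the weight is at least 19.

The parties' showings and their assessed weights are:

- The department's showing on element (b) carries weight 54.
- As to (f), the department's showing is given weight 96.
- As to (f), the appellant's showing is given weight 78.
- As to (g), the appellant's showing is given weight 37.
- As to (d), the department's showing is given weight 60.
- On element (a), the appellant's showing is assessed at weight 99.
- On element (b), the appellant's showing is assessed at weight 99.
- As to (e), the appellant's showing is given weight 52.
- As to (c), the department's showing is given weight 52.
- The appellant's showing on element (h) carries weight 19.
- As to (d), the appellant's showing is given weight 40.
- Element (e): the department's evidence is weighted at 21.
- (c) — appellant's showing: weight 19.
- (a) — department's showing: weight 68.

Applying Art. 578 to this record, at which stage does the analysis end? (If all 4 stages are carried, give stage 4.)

stage 4

Stage 1 (appellant, proof excluding reasonable doubt, weight is at least 93): (a) 99 (department's 68 disregarded) ≥ 93 — meets; (b) 99 (department's 54 disregarded) ≥ 93 — meets.
  Stage 1 carried; the burden shifts to the department.
Stage 2 (department, the preponderance of the evidence, weight is at least 52): (c) 52 (appellant's 19 disregarded) ≥ 52 — meets; (d) 60 (appellant's 40 disregarded) ≥ 52 — meets.
  Stage 2 is satisfied; the onus moves to the appellant.
Stage 3 (appellant, the preponderance of the evidence, weight is at least 52): (e) 52 (department's 21 disregarded) ≥ 52 — meets; (f) 78 (department's 96 disregarded) ≥ 52 — meets.
  All elements met. The appellant retains the burden for Stage 4.
Stage 4 (appellant, a scintilla of evidence, weight is at least 19): (g) 37 ≥ 19 — meets; (h) 19 ≥ 19 — meets.
  Stage 4 carried; the final stage is satisfied.
With every stage satisfied, the appellant prevails.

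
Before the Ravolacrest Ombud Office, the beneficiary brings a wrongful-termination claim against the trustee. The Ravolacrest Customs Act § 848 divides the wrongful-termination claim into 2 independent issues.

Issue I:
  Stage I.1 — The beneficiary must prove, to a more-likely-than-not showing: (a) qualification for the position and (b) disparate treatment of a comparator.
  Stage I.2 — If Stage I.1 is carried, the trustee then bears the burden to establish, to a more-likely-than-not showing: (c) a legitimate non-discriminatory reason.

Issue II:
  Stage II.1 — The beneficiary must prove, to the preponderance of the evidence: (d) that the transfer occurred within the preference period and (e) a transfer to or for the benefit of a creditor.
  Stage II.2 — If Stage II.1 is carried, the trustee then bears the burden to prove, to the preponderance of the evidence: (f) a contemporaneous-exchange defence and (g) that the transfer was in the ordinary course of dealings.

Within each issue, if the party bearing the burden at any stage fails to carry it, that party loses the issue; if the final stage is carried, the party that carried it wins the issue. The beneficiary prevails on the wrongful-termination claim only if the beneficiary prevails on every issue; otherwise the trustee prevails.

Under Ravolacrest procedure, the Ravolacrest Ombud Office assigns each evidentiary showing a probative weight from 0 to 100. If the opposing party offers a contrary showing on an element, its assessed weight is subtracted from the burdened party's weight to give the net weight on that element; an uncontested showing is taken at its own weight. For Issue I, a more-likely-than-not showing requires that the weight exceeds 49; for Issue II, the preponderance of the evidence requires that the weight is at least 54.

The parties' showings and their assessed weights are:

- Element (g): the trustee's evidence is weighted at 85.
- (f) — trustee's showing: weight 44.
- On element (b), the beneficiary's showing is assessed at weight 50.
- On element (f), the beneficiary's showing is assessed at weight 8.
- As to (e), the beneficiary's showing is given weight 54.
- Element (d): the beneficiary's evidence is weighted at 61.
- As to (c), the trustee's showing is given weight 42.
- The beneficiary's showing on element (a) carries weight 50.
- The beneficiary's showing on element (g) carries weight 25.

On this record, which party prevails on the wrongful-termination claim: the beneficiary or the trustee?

beneficiary

— Issue I —
Stage I.1 — burden on beneficiary; standard: a more-likely-than-not showing (weight exceeds 49).
    (a): 50 > 49 [met]
    (b): 50 > 49 [met]
  All elements met. The burden passes to the trustee.
Stage I.2 — burden on trustee; standard: a more-likely-than-not showing (weight exceeds 49).
    (c): 42 ≤ 49 [not met]
  Not every element is met, so the trustee fails to carry Stage I.2.
So the beneficiary prevails on this issue.
— Issue II —
Stage II.1 (beneficiary, the preponderance of the evidence, weight is at least 54): (d) 61 ≥ 54 — meets; (e) 54 ≥ 54 — meets.
  Stage II.1 is satisfied; the onus moves to the trustee.
Stage II.2 (trustee, the preponderance of the evidence, weight is at least 54): (f) net 44−8=36 < 54 — fails; (g) net 85−25=60 ≥ 54 — meets.
  The trustee does not carry Stage II.2.
The analysis ends at Stage II.2; the beneficiary prevails on this issue.
Per-issue: Issue I → beneficiary; Issue II → beneficiary. The beneficiary must prevail on every issue; overall, the beneficiary prevails.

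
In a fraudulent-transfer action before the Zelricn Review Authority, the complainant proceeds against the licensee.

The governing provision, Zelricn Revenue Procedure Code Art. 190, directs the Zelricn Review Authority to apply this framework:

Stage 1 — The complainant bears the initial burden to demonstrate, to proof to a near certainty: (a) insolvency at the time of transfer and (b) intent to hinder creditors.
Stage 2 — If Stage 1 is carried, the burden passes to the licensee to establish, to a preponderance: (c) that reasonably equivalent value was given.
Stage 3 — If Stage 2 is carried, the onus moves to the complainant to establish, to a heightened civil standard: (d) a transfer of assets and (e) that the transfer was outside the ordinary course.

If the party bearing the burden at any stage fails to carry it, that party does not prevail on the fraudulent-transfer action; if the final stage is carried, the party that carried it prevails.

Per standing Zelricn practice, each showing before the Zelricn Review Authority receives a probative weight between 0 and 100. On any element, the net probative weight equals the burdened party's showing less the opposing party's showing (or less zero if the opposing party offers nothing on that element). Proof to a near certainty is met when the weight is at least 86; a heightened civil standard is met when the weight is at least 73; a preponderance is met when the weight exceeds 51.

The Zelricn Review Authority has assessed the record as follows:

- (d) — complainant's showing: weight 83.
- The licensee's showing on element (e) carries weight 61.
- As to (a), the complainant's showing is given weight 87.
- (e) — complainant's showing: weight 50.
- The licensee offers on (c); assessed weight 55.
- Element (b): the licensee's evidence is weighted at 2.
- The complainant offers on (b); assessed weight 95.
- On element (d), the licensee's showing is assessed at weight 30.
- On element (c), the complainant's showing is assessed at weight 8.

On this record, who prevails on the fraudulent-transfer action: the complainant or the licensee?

complainant

Stage 1 — burden on complainant; standard: proof to a near certainty (weight is at least 86).
    (a): 87 ≥ 86 [met]
    (b): 95 − 2 = 93 ≥ 86 [met]
  The complainant carries Stage 1; the licensee now bears the burden.
Stage 2 — burden on licensee; standard: a preponderance (weight exceeds 51).
    (c): 55 − 8 = 47 ≤ 51 [not met]
  The licensee does not carry Stage 2.
So the complainant prevails.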